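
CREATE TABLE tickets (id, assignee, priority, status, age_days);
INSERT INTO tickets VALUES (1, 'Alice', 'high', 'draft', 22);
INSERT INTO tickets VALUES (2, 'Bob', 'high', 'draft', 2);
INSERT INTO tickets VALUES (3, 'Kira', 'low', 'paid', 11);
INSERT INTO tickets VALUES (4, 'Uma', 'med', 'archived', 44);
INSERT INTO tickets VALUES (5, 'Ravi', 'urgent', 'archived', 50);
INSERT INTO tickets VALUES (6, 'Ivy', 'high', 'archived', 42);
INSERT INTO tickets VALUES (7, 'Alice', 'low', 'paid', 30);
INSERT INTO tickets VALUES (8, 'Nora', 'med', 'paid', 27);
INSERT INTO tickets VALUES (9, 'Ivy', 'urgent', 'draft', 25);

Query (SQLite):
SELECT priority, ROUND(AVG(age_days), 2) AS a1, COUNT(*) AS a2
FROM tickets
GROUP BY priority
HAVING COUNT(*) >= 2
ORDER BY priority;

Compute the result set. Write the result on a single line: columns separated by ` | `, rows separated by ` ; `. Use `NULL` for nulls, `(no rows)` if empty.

high | 22 | 3 ; low | 20.5 | 2 ; med | 35.5 | 2 ; urgent | 37.5 | 2

Group tickets by priority.
Per group compute: ROUND(AVG(age_days), 2), COUNT(*).
HAVING: drop groups with fewer than 2 rows.
  high: ids {1, 2, 6} → ROUND(AVG(age_days), 2)=22, COUNT(*)=3
  low: ids {3, 7} → ROUND(AVG(age_days), 2)=20.5, COUNT(*)=2
  med: ids {4, 8} → ROUND(AVG(age_days), 2)=35.5, COUNT(*)=2
  urgent: ids {5, 9} → ROUND(AVG(age_days), 2)=37.5, COUNT(*)=2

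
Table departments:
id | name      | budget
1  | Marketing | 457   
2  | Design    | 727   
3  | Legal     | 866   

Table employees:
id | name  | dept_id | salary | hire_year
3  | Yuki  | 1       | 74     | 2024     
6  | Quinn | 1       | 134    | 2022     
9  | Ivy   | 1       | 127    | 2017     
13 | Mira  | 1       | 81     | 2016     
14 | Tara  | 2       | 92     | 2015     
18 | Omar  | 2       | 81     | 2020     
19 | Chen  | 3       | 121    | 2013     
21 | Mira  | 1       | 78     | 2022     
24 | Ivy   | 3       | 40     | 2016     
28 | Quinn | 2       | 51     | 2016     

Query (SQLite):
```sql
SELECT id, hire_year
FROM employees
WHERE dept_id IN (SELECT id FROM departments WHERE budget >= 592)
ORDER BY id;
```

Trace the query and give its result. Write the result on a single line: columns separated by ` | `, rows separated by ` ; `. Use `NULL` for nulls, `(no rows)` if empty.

14 | 2015 ; 18 | 2020 ; 19 | 2013 ; 24 | 2016 ; 28 | 2016

Inner query: departments.id where budget >= 592.
Outer: keep employees rows whose dept_id is in that set.
Inner query → {2, 3}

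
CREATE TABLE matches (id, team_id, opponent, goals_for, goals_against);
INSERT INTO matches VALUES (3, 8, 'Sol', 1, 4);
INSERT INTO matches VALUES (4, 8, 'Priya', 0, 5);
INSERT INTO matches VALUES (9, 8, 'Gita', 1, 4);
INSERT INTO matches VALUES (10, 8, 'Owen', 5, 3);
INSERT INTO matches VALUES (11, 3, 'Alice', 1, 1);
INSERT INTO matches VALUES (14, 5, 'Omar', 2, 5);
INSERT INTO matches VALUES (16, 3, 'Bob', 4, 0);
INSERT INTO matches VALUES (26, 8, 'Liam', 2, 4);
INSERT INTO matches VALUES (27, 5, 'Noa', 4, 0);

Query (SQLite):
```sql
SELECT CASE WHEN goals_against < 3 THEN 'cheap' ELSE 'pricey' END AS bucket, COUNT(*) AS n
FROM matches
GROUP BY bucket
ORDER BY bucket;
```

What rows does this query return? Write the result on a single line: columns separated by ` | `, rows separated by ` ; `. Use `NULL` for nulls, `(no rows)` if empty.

cheap | 3 ; pricey | 6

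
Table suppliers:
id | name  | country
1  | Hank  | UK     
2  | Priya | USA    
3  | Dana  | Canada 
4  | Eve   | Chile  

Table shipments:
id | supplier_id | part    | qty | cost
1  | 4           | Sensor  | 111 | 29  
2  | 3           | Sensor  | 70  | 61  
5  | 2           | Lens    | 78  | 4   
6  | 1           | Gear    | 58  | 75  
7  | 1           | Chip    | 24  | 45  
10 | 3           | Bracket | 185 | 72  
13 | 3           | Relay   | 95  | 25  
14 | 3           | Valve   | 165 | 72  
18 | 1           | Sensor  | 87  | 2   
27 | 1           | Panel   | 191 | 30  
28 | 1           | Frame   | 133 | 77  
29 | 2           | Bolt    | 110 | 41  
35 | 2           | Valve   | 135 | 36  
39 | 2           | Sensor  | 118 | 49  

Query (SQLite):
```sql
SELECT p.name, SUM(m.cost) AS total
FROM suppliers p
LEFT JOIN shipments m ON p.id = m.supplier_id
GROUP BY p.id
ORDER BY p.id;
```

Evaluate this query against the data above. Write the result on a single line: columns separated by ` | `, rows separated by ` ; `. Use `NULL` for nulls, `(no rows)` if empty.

Hank | 229 ; Priya | 130 ; Dana | 230 ; Eve | 29

LEFT JOIN keeps every suppliers row; unmatched ones get NULL for shipments columns.
Group by suppliers.id and compute SUM(m.cost). SUM over an all-NULL group is NULL.
  1: ids {6, 7, 18, 27, 28} → SUM(m.cost)=229
  2: ids {5, 29, 35, 39} → SUM(m.cost)=130
  3: ids {2, 10, 13, 14} → SUM(m.cost)=230
  4: ids {1} → SUM(m.cost)=29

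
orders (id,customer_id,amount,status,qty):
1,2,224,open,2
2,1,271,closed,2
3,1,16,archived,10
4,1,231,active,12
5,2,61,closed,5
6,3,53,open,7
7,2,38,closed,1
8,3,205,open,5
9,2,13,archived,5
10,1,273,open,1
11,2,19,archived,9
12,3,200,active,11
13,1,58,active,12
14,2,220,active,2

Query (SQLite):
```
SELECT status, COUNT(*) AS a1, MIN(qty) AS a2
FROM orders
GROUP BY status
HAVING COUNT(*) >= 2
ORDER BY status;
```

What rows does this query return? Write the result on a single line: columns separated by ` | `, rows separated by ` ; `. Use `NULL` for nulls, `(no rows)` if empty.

Group orders by status.
Per group compute: COUNT(*), MIN(qty).
HAVING: drop groups with fewer than 2 rows.
  active: ids {4, 12, 13, 14} → COUNT(*)=4, MIN(qty)=2
  archived: ids {3, 9, 11} → COUNT(*)=3, MIN(qty)=5
  closed: ids {2, 5, 7} → COUNT(*)=3, MIN(qty)=1
  open: ids {1, 6, 8, 10} → COUNT(*)=4, MIN(qty)=1

active | 4 | 2 ; archived | 3 | 5 ; closed | 3 | 1 ; open | 4 | 1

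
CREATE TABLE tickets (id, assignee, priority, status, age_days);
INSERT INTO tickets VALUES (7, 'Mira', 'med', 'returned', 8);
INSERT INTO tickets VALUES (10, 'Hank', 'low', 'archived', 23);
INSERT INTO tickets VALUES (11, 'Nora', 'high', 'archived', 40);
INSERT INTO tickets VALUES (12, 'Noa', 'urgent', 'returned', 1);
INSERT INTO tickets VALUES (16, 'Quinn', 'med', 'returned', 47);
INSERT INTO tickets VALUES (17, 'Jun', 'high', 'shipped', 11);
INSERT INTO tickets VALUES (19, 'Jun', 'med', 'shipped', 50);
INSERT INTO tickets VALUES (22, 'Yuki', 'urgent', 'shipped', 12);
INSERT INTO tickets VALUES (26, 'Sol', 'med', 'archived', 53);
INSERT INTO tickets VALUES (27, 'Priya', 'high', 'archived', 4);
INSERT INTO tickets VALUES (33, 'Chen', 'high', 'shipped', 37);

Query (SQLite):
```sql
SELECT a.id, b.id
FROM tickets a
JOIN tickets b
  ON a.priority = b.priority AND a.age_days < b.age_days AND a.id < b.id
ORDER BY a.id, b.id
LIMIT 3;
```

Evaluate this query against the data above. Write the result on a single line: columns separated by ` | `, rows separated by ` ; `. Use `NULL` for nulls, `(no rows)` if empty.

Pairs (a,b) with same priority, a.age_days < b.age_days, a.id < b.id.
priority groups: high:{11,17,27,33} low:{10} med:{7,16,19,26} urgent:{12,22}
Ordered by (a.id, b.id); first 3.

7 | 16 ; 7 | 19 ; 7 | 26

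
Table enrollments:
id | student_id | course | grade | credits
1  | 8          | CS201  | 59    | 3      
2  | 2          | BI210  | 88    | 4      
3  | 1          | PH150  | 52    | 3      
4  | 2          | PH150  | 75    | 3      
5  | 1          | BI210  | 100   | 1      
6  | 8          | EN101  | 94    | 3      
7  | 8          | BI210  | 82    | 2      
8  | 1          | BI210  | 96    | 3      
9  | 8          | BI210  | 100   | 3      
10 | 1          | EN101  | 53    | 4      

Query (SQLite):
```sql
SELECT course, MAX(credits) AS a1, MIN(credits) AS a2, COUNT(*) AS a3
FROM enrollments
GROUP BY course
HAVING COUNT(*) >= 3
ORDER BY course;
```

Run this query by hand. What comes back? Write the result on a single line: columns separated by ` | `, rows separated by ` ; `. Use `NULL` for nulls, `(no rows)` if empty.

BI210 | 4 | 1 | 5

Group enrollments by course.
Per group compute: MAX(credits), MIN(credits), COUNT(*).
HAVING: drop groups with fewer than 3 rows.
  BI210: ids {2, 5, 7, 8, 9} → MAX(credits)=4, MIN(credits)=1, COUNT(*)=5
  CS201: ids {1} → MAX(credits)=3, MIN(credits)=3, COUNT(*)=1
  EN101: ids {6, 10} → MAX(credits)=4, MIN(credits)=3, COUNT(*)=2
  PH150: ids {3, 4} → MAX(credits)=3, MIN(credits)=3, COUNT(*)=2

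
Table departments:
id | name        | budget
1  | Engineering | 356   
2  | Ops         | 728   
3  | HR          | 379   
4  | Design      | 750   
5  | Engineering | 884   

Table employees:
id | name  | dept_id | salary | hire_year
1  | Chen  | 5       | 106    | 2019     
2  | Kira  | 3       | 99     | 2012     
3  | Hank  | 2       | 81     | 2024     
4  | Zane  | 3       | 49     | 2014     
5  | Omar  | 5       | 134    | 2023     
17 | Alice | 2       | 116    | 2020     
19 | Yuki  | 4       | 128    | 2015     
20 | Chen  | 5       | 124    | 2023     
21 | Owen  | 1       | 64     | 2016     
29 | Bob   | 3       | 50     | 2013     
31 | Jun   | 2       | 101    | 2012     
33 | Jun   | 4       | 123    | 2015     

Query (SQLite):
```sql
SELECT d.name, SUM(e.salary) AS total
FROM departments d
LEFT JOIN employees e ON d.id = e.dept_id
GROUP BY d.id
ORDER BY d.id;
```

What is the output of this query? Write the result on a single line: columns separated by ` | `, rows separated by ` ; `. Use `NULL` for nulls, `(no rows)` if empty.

Engineering | 64 ; Ops | 298 ; HR | 198 ; Design | 251 ; Engineering | 364

LEFT JOIN keeps every departments row; unmatched ones get NULL for employees columns.
Group by departments.id and compute SUM(e.salary). SUM over an all-NULL group is NULL.
  1: ids {21} → SUM(e.salary)=64
  2: ids {3, 17, 31} → SUM(e.salary)=298
  3: ids {2, 4, 29} → SUM(e.salary)=198
  4: ids {19, 33} → SUM(e.salary)=251
  5: ids {1, 5, 20} → SUM(e.salary)=364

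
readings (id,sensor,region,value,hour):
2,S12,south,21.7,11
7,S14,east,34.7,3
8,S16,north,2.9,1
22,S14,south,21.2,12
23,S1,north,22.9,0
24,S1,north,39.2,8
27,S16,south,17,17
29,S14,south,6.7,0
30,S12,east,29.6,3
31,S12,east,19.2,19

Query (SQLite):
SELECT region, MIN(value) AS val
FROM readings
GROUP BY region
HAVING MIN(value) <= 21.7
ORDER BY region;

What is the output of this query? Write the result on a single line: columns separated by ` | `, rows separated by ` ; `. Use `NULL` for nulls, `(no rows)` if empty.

Partition readings by region; compute MIN(value) within each group.
HAVING: keep groups where MIN(value) <= 21.7.
  east: ids {7, 30, 31} → MIN(value)=19.2
  north: ids {8, 23, 24} → MIN(value)=2.9
  south: ids {2, 22, 27, 29} → MIN(value)=6.7

east | 19.2 ; north | 2.9 ; south | 6.7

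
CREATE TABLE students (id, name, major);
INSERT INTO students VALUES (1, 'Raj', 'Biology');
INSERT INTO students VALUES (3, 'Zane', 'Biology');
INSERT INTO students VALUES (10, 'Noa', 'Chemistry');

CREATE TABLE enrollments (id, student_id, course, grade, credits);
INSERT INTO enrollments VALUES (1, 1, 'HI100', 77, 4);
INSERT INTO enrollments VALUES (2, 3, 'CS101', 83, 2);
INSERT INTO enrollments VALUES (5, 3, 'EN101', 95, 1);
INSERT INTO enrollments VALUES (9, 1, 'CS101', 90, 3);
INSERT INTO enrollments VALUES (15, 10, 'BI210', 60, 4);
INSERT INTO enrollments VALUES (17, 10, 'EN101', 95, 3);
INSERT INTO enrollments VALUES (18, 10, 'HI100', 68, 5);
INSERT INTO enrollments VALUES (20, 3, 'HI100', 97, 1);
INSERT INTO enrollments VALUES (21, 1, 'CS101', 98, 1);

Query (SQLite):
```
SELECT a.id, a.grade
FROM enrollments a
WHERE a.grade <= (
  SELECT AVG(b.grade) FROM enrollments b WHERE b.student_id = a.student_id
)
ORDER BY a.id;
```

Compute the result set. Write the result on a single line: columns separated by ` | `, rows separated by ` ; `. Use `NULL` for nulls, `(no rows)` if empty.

1 | 77 ; 2 | 83 ; 15 | 60 ; 18 | 68

For each enrollments row a, compute AVG(grade) over rows sharing a.student_id.
Keep row a if a.grade <= that per-group AVG.
  student_id=1: AVG(grade) = 88.333333
  student_id=3: AVG(grade) = 91.666667
  student_id=10: AVG(grade) = 74.333333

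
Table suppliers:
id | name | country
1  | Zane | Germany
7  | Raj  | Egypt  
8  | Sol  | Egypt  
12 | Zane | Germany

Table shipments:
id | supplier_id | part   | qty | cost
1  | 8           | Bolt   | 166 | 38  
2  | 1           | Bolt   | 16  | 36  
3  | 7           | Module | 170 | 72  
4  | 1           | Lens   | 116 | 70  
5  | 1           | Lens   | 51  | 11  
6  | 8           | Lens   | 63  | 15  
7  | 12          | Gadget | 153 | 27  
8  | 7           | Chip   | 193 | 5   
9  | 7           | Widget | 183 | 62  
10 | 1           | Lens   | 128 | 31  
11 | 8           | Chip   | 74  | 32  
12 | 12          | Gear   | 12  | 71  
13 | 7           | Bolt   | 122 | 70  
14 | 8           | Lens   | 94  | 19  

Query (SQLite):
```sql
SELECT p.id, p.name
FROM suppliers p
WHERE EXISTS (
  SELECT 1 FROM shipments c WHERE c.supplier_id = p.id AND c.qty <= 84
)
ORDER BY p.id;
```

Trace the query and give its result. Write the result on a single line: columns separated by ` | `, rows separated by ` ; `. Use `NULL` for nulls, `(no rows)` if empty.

For each suppliers row, check whether any shipments with matching supplier_id has qty <= 84.
Keep rows where that is true.

1 | Zane ; 8 | Sol ; 12 | Zane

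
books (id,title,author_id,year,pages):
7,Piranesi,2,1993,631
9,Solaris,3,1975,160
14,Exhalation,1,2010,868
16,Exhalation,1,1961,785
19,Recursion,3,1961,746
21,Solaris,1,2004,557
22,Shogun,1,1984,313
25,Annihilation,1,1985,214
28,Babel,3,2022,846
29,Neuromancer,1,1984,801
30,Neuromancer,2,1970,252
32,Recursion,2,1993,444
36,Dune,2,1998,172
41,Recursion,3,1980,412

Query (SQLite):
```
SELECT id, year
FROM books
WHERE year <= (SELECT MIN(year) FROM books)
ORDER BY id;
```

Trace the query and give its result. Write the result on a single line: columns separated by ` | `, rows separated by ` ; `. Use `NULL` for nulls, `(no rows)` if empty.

16 | 1961 ; 19 | 1961

Scalar subquery: MIN(year) over all books rows = 1961.
Keep rows where year <= that value.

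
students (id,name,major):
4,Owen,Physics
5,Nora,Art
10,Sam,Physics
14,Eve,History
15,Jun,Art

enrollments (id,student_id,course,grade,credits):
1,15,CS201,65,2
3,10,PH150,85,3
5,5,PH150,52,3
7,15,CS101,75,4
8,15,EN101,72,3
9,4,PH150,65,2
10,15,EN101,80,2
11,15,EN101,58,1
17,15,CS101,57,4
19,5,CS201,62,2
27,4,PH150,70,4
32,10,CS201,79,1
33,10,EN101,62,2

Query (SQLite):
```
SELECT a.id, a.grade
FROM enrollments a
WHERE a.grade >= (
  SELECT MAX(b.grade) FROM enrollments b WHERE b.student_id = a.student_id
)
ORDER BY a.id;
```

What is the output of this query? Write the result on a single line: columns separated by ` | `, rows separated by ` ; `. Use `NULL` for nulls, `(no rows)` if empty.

3 | 85 ; 10 | 80 ; 19 | 62 ; 27 | 70

For each enrollments row a, compute MAX(grade) over rows sharing a.student_id.
Keep row a if a.grade >= that per-group MAX.
  student_id=4: MAX(grade) = 70
  student_id=5: MAX(grade) = 62
  student_id=10: MAX(grade) = 85
  student_id=15: MAX(grade) = 80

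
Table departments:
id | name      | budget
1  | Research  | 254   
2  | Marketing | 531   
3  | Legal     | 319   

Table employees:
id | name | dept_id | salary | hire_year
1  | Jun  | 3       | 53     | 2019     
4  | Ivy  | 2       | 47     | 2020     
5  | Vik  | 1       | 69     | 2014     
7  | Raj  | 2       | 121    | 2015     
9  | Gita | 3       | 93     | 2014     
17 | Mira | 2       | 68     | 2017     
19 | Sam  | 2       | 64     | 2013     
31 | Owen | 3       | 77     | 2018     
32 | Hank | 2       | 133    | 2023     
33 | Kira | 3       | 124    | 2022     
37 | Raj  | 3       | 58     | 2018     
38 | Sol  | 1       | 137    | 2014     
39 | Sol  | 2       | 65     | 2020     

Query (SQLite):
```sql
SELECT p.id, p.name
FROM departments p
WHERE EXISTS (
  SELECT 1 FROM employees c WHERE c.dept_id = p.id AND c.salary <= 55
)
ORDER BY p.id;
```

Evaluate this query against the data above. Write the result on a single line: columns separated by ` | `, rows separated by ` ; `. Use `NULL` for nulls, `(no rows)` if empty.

2 | Marketing ; 3 | Legal

For each departments row, check whether any employees with matching dept_id has salary <= 55.
Keep rows where that is true.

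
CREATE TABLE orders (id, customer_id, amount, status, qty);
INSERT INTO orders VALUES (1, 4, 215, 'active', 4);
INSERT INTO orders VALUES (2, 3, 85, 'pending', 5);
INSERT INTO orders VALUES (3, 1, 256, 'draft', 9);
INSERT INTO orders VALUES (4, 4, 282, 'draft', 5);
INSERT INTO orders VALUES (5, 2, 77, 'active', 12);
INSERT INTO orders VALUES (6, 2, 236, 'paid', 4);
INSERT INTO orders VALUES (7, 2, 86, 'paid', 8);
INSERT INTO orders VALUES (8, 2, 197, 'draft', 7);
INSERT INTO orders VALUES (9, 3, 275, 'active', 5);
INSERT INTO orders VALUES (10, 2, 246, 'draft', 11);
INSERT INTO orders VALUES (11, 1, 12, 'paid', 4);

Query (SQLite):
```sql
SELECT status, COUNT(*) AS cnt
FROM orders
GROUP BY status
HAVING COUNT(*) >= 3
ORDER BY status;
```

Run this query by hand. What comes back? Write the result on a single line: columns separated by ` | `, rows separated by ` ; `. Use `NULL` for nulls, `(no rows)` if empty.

active | 3 ; draft | 4 ; paid | 3

Partition orders by status; compute COUNT(*) within each group.
HAVING: keep groups with count ≥ 3.
  active: ids {1, 5, 9} → COUNT(*)=3
  draft: ids {3, 4, 8, 10} → COUNT(*)=4
  paid: ids {6, 7, 11} → COUNT(*)=3
  pending: ids {2} → COUNT(*)=1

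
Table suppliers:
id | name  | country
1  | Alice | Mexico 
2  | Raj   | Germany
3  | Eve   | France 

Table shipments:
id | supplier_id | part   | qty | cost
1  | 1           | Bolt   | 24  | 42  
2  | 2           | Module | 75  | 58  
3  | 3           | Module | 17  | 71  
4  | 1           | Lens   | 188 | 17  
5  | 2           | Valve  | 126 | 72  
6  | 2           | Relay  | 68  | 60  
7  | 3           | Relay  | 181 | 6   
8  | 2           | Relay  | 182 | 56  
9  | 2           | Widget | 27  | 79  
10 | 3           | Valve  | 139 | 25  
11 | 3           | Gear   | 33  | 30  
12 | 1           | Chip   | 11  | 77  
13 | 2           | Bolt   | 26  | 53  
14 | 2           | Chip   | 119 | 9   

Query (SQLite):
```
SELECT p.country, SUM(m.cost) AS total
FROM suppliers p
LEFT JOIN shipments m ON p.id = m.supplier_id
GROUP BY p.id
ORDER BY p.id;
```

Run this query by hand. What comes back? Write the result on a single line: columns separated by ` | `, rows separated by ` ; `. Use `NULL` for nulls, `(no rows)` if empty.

Mexico | 136 ; Germany | 387 ; France | 132

LEFT JOIN keeps every suppliers row; unmatched ones get NULL for shipments columns.
Group by suppliers.id and compute SUM(m.cost). SUM over an all-NULL group is NULL.
  1: ids {1, 4, 12} → SUM(m.cost)=136
  2: ids {2, 5, 6, 8, 9, 13, 14} → SUM(m.cost)=387
  3: ids {3, 7, 10, 11} → SUM(m.cost)=132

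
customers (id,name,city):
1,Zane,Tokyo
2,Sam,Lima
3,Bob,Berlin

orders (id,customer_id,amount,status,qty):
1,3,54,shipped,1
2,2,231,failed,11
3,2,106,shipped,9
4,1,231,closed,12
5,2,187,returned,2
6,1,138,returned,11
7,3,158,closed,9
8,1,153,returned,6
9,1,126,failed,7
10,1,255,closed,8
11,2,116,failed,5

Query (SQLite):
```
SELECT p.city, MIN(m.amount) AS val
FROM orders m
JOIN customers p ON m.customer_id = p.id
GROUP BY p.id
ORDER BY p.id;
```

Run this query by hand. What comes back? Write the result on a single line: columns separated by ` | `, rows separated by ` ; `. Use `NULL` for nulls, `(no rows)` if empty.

Join each orders row to its customers via customer_id.
Group joined rows by customers.id; compute MIN(m.amount) per group.
  1: ids {4, 6, 8, 9, 10} → MIN(m.amount)=126
  2: ids {2, 3, 5, 11} → MIN(m.amount)=106
  3: ids {1, 7} → MIN(m.amount)=54

Tokyo | 126 ; Lima | 106 ; Berlin | 54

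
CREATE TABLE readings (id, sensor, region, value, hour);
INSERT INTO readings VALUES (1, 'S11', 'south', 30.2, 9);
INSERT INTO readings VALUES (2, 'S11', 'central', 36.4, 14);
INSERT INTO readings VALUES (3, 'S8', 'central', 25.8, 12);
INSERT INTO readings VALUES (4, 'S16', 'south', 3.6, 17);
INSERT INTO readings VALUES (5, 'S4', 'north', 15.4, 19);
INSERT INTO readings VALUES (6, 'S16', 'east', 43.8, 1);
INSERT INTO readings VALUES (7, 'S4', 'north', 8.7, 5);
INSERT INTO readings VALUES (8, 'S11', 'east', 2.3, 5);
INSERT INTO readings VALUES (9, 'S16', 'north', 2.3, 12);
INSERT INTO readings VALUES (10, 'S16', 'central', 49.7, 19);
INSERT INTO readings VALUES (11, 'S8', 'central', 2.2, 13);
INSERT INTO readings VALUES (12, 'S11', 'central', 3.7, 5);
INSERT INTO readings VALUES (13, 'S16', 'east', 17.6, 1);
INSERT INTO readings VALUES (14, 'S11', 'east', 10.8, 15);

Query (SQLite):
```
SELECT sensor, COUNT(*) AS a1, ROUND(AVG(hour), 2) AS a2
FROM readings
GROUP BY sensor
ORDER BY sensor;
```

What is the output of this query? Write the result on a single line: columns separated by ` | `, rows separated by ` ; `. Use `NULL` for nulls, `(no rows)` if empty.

S11 | 5 | 9.6 ; S16 | 5 | 10 ; S4 | 2 | 12 ; S8 | 2 | 12.5

Group readings by sensor.
Per group compute: COUNT(*), ROUND(AVG(hour), 2).
  S11: ids {1, 2, 8, 12, 14} → COUNT(*)=5, ROUND(AVG(hour), 2)=9.6
  S16: ids {4, 6, 9, 10, 13} → COUNT(*)=5, ROUND(AVG(hour), 2)=10
  S4: ids {5, 7} → COUNT(*)=2, ROUND(AVG(hour), 2)=12
  S8: ids {3, 11} → COUNT(*)=2, ROUND(AVG(hour), 2)=12.5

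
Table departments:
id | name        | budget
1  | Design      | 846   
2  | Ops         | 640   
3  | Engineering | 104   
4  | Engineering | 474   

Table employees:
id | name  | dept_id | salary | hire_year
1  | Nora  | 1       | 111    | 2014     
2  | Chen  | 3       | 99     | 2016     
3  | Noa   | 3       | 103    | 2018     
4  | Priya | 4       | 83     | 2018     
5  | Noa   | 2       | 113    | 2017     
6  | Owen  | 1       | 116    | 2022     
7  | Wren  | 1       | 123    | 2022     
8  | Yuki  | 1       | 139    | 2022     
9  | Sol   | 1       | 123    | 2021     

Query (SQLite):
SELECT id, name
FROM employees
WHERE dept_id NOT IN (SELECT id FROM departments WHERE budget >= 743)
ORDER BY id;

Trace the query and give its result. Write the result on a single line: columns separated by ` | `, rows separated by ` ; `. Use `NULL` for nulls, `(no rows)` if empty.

Inner query: departments.id where budget >= 743.
Outer: keep employees rows whose dept_id is not in that set.
Inner query → {1}

2 | Chen ; 3 | Noa ; 4 | Priya ; 5 | Noa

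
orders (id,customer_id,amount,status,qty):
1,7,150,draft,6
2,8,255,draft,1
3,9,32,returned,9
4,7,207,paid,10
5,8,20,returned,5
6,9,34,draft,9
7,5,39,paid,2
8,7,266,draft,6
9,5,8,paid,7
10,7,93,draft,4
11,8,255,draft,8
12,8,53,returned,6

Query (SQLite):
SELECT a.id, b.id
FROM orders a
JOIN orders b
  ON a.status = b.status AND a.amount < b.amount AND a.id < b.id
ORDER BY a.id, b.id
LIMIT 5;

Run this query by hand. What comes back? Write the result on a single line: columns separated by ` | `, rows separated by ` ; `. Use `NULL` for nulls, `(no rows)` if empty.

1 | 2 ; 1 | 8 ; 1 | 11 ; 2 | 8 ; 3 | 12

Pairs (a,b) with same status, a.amount < b.amount, a.id < b.id.
status groups: draft:{1,2,6,8,10,11} paid:{4,7,9} returned:{3,5,12}
Ordered by (a.id, b.id); first 5.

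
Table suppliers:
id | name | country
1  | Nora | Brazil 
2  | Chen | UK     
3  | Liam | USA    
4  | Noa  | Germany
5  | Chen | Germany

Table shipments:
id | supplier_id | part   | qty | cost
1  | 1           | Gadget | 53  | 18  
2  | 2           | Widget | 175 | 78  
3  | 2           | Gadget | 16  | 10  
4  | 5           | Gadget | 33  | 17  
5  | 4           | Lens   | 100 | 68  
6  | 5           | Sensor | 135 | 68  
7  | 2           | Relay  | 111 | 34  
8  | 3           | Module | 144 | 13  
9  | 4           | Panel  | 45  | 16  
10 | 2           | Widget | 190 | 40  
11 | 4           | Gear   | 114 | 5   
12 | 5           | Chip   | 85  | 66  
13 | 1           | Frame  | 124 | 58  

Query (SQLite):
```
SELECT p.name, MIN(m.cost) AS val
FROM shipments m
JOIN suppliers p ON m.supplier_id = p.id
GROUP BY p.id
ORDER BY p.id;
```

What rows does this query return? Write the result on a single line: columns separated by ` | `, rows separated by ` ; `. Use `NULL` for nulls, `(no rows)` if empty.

Join each shipments row to its suppliers via supplier_id.
Group joined rows by suppliers.id; compute MIN(m.cost) per group.
  1: ids {1, 13} → MIN(m.cost)=18
  2: ids {2, 3, 7, 10} → MIN(m.cost)=10
  3: ids {8} → MIN(m.cost)=13
  4: ids {5, 9, 11} → MIN(m.cost)=5
  5: ids {4, 6, 12} → MIN(m.cost)=17

Nora | 18 ; Chen | 10 ; Liam | 13 ; Noa | 5 ; Chen | 17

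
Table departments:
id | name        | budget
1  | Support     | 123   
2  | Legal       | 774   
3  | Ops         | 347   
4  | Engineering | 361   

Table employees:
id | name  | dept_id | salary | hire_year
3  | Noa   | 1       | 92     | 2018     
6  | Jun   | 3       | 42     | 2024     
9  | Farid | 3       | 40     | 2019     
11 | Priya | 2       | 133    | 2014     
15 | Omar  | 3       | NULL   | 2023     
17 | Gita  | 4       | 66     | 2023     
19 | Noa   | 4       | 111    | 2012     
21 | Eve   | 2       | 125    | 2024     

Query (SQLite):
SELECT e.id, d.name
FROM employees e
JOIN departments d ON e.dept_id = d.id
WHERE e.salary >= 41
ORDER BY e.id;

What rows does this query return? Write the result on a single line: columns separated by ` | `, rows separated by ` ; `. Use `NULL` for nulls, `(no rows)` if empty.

3 | Support ; 6 | Ops ; 11 | Legal ; 17 | Engineering ; 19 | Engineering ; 21 | Legal

Each employees row matches the departments row where dept_id = departments.id.
Then keep rows with e.salary >= 41.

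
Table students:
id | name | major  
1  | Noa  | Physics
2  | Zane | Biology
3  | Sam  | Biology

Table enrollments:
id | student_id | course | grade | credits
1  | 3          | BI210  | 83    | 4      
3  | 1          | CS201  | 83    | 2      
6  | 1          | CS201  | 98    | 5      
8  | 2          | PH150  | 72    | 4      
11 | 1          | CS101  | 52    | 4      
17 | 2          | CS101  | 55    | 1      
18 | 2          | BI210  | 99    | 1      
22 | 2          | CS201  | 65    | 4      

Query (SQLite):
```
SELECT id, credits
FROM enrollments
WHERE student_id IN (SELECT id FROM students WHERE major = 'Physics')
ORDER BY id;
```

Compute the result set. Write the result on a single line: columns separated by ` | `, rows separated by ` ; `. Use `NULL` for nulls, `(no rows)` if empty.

Inner query: students.id where major = 'Physics'.
Outer: keep enrollments rows whose student_id is in that set.
Inner query → {1}

3 | 2 ; 6 | 5 ; 11 | 4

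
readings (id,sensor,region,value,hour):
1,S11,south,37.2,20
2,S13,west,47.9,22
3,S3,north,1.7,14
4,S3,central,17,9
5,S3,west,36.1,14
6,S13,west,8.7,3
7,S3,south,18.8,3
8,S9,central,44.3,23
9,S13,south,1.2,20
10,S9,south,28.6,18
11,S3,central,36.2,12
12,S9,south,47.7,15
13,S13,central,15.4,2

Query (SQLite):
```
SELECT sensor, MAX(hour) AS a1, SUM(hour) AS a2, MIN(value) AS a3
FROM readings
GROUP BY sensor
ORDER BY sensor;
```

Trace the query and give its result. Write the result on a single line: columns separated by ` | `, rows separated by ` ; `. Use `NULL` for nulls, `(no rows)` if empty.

S11 | 20 | 20 | 37.2 ; S13 | 22 | 47 | 1.2 ; S3 | 14 | 52 | 1.7 ; S9 | 23 | 56 | 28.6

Group readings by sensor.
Per group compute: MAX(hour), SUM(hour), MIN(value).
  S11: ids {1} → MAX(hour)=20, SUM(hour)=20, MIN(value)=37.2
  S13: ids {2, 6, 9, 13} → MAX(hour)=22, SUM(hour)=47, MIN(value)=1.2
  S3: ids {3, 4, 5, 7, 11} → MAX(hour)=14, SUM(hour)=52, MIN(value)=1.7
  S9: ids {8, 10, 12} → MAX(hour)=23, SUM(hour)=56, MIN(value)=28.6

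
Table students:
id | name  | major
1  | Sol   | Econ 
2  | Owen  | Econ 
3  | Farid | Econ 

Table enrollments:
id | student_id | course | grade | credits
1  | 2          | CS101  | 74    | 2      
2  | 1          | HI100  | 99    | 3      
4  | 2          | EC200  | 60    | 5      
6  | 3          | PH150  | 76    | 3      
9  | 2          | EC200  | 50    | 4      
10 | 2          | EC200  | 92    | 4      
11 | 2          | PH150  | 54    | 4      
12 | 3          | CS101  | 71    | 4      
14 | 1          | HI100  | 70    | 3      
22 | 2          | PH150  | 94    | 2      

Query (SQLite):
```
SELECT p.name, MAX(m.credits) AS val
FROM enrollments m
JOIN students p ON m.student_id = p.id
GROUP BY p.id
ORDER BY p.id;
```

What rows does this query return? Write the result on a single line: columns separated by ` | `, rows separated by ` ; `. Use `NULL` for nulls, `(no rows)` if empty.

Sol | 3 ; Owen | 5 ; Farid | 4

Join each enrollments row to its students via student_id.
Group joined rows by students.id; compute MAX(m.credits) per group.
  1: ids {2, 14} → MAX(m.credits)=3
  2: ids {1, 4, 9, 10, 11, 22} → MAX(m.credits)=5
  3: ids {6, 12} → MAX(m.credits)=4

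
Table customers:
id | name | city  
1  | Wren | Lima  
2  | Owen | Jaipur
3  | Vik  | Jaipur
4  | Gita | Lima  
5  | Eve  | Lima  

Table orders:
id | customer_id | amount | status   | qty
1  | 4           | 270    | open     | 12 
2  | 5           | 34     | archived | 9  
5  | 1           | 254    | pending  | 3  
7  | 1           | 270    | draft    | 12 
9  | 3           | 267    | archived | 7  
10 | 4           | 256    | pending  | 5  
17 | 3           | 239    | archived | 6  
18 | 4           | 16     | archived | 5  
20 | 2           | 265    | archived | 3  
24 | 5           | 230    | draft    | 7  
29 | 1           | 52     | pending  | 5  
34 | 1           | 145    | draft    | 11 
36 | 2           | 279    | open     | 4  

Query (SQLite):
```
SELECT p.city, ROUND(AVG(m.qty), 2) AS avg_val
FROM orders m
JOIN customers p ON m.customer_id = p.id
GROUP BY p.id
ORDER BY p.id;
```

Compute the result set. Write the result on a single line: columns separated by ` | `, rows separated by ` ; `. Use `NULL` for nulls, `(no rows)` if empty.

Lima | 7.75 ; Jaipur | 3.5 ; Jaipur | 6.5 ; Lima | 7.33 ; Lima | 8

Join each orders row to its customers via customer_id.
Group joined rows by customers.id; compute ROUND(AVG(m.qty), 2) per group.
  1: ids {5, 7, 29, 34} → ROUND(AVG(m.qty), 2)=7.75
  2: ids {20, 36} → ROUND(AVG(m.qty), 2)=3.5
  3: ids {9, 17} → ROUND(AVG(m.qty), 2)=6.5
  4: ids {1, 10, 18} → ROUND(AVG(m.qty), 2)=7.33
  5: ids {2, 24} → ROUND(AVG(m.qty), 2)=8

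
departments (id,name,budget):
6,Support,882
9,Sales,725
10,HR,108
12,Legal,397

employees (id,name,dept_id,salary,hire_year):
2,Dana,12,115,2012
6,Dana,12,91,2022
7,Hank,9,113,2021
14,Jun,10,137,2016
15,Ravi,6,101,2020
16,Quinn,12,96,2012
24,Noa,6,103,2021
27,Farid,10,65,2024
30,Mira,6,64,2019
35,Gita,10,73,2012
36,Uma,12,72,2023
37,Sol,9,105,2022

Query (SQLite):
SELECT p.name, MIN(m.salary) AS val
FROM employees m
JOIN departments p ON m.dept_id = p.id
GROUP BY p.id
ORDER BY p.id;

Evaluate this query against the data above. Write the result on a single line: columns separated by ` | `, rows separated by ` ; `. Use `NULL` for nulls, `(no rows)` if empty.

Join each employees row to its departments via dept_id.
Group joined rows by departments.id; compute MIN(m.salary) per group.
  6: ids {15, 24, 30} → MIN(m.salary)=64
  9: ids {7, 37} → MIN(m.salary)=105
  10: ids {14, 27, 35} → MIN(m.salary)=65
  12: ids {2, 6, 16, 36} → MIN(m.salary)=72

Support | 64 ; Sales | 105 ; HR | 65 ; Legal | 72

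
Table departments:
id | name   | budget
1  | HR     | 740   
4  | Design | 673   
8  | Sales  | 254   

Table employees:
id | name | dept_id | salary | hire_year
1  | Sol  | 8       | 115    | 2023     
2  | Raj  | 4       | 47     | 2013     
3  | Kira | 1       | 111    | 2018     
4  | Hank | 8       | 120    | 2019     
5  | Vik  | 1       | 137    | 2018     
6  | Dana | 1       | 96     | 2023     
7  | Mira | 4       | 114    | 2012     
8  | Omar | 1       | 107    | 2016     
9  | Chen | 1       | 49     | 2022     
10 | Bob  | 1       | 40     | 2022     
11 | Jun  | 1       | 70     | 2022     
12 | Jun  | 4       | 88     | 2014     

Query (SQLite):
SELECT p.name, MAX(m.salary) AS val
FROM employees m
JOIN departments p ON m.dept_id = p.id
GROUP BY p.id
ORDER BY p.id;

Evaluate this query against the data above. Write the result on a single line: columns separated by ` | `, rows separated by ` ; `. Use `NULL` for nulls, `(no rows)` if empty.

HR | 137 ; Design | 114 ; Sales | 120

Join each employees row to its departments via dept_id.
Group joined rows by departments.id; compute MAX(m.salary) per group.
  1: ids {3, 5, 6, 8, 9, 10, 11} → MAX(m.salary)=137
  4: ids {2, 7, 12} → MAX(m.salary)=114
  8: ids {1, 4} → MAX(m.salary)=120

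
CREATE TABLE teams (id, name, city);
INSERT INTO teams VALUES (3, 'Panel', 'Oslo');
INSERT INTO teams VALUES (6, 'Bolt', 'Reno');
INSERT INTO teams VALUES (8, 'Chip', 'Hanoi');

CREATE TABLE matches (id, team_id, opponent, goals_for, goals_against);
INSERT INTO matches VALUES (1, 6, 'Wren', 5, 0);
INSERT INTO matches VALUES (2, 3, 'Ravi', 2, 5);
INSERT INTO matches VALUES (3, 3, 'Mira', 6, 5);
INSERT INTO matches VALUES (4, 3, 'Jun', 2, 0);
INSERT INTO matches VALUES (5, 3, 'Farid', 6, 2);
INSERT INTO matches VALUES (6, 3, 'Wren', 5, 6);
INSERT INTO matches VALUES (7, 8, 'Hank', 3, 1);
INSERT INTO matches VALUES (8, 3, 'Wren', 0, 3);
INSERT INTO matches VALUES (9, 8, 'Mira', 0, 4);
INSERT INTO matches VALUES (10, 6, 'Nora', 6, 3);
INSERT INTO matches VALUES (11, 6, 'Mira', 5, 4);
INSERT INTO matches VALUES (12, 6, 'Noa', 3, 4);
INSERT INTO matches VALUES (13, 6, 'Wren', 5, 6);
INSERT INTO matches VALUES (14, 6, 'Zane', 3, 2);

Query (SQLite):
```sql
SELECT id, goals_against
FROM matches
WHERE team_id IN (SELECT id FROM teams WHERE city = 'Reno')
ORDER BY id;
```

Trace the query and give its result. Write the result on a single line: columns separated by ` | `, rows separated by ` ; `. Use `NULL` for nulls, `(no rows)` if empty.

Inner query: teams.id where city = 'Reno'.
Outer: keep matches rows whose team_id is in that set.
Inner query → {6}

1 | 0 ; 10 | 3 ; 11 | 4 ; 12 | 4 ; 13 | 6 ; 14 | 2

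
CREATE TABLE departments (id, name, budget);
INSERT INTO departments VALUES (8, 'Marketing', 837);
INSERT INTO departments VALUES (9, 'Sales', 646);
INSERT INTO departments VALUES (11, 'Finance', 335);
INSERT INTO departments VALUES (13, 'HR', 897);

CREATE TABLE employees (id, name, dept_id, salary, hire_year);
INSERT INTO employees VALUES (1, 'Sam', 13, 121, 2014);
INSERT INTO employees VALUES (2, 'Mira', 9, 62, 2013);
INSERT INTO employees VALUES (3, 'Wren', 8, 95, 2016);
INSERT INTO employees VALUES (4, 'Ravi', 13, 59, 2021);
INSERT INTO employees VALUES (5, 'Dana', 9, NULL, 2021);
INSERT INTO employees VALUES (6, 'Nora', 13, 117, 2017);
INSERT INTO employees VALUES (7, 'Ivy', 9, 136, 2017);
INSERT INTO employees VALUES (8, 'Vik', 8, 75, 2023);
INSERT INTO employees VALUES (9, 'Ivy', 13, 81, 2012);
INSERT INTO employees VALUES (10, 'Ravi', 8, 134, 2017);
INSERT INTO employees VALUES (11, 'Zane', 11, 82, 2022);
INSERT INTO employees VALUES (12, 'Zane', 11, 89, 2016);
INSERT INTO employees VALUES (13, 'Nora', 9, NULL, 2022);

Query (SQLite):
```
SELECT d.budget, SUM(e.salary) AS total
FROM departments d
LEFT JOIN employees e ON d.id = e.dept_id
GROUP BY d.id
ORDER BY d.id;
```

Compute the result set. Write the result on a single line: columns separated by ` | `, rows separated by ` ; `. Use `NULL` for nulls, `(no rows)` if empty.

837 | 304 ; 646 | 198 ; 335 | 171 ; 897 | 378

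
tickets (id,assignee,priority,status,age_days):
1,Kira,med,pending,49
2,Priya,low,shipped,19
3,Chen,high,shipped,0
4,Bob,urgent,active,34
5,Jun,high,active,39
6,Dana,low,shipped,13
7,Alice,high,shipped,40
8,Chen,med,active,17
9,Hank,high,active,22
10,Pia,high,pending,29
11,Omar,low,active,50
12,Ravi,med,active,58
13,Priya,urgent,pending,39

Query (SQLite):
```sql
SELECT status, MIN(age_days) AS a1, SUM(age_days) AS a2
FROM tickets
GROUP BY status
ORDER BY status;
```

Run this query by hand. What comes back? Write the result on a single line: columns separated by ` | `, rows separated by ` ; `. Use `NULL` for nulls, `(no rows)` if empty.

Group tickets by status.
Per group compute: MIN(age_days), SUM(age_days).
  active: ids {4, 5, 8, 9, 11, 12} → MIN(age_days)=17, SUM(age_days)=220
  pending: ids {1, 10, 13} → MIN(age_days)=29, SUM(age_days)=117
  shipped: ids {2, 3, 6, 7} → MIN(age_days)=0, SUM(age_days)=72

active | 17 | 220 ; pending | 29 | 117 ; shipped | 0 | 72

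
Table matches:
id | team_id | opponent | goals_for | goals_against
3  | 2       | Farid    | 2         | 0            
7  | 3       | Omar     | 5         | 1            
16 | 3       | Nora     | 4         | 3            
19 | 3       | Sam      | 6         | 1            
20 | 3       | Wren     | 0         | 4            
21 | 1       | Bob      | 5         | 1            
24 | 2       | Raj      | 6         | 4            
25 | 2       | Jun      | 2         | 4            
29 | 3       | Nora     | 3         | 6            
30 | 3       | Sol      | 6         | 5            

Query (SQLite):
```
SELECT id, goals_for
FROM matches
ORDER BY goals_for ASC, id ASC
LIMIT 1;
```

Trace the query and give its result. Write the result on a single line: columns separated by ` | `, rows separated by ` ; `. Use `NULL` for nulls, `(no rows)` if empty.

Sort by goals_for asc, tiebreak id asc: (0, id=20), (2, id=3), (2, id=25), (3, id=29) …. Take first 1.

20 | 0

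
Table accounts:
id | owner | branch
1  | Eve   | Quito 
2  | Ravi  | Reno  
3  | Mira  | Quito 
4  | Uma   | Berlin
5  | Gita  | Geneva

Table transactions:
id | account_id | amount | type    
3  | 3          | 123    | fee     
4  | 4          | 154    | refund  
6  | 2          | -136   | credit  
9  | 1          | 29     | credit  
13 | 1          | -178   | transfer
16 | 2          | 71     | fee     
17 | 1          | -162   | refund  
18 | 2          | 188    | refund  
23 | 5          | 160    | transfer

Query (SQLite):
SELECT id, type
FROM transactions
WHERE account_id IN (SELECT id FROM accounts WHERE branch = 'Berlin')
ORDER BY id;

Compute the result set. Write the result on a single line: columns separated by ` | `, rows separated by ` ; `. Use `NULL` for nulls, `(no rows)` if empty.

4 | refund

Inner query: accounts.id where branch = 'Berlin'.
Outer: keep transactions rows whose account_id is in that set.
Inner query → {4}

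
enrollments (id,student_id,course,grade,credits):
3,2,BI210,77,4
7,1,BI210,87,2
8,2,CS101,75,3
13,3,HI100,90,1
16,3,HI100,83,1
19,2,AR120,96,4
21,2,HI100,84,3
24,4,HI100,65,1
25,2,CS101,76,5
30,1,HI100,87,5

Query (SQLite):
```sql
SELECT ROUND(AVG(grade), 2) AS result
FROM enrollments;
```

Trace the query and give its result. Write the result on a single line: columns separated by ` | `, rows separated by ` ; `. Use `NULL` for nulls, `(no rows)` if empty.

82

All grade values: [77, 87, 75, 90, 83, 96, 84, 65, 76, 87].
AVG = 820 / 10 (rounded to 2 dp).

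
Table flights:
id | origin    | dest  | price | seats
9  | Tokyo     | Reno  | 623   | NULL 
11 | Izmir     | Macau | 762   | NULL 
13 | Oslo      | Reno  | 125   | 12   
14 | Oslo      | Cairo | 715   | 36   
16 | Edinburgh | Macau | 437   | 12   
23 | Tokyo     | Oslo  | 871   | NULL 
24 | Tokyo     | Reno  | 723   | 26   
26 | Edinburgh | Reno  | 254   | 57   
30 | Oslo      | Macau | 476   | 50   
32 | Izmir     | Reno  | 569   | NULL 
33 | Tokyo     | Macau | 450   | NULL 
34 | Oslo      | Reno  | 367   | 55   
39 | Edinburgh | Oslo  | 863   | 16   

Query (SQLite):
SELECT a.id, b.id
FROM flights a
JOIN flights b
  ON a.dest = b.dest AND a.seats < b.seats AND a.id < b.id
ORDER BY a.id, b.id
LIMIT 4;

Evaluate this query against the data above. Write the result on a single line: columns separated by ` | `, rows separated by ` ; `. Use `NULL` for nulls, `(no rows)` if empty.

Pairs (a,b) with same dest, a.seats < b.seats, a.id < b.id.
dest groups: Cairo:{14} Macau:{11,16,30,33} Oslo:{23,39} Reno:{9,13,24,26,32,34}
Ordered by (a.id, b.id); first 4.

13 | 24 ; 13 | 26 ; 13 | 34 ; 16 | 30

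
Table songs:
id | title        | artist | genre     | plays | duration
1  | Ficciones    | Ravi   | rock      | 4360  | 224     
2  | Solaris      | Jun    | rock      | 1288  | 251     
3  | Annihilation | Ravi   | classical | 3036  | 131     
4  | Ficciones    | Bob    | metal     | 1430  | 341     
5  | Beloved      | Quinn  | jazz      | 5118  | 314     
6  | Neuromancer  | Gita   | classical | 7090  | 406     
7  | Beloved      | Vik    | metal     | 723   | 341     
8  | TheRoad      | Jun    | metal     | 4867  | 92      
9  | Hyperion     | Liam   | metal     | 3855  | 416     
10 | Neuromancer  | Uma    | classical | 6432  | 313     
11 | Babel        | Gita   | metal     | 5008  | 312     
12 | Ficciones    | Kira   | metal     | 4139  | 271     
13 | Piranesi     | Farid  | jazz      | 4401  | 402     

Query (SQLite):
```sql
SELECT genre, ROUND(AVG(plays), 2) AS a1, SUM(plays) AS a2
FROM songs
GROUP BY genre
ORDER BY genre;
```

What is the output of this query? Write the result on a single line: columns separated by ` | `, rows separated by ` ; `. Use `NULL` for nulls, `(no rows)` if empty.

classical | 5519.33 | 16558 ; jazz | 4759.5 | 9519 ; metal | 3337 | 20022 ; rock | 2824 | 5648

Group songs by genre.
Per group compute: ROUND(AVG(plays), 2), SUM(plays).
  classical: ids {3, 6, 10} → ROUND(AVG(plays), 2)=5519.33, SUM(plays)=16558
  jazz: ids {5, 13} → ROUND(AVG(plays), 2)=4759.5, SUM(plays)=9519
  metal: ids {4, 7, 8, 9, 11, 12} → ROUND(AVG(plays), 2)=3337, SUM(plays)=20022
  rock: ids {1, 2} → ROUND(AVG(plays), 2)=2824, SUM(plays)=5648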